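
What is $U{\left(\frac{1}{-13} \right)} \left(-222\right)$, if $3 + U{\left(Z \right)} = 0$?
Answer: $666$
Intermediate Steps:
$U{\left(Z \right)} = -3$ ($U{\left(Z \right)} = -3 + 0 = -3$)
$U{\left(\frac{1}{-13} \right)} \left(-222\right) = \left(-3\right) \left(-222\right) = 666$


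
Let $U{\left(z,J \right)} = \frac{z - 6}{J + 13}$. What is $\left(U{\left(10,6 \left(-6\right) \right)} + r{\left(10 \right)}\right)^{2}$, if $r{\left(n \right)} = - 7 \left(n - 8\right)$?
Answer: $\frac{106276}{529} \approx 200.9$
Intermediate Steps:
$r{\left(n \right)} = 56 - 7 n$ ($r{\left(n \right)} = - 7 \left(-8 + n\right) = 56 - 7 n$)
$U{\left(z,J \right)} = \frac{-6 + z}{13 + J}$
$\left(U{\left(10,6 \left(-6\right) \right)} + r{\left(10 \right)}\right)^{2} = \left(\frac{-6 + 10}{13 + 6 \left(-6\right)} + \left(56 - 70\right)\right)^{2} = \left(\frac{1}{13 - 36} \cdot 4 + \left(56 - 70\right)\right)^{2} = \left(\frac{1}{-23} \cdot 4 - 14\right)^{2} = \left(\left(- \frac{1}{23}\right) 4 - 14\right)^{2} = \left(- \frac{4}{23} - 14\right)^{2} = \left(- \frac{326}{23}\right)^{2} = \frac{106276}{529}$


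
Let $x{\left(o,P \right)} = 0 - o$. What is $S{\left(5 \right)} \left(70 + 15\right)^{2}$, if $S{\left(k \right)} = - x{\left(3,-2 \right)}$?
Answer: $21675$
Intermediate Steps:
$x{\left(o,P \right)} = - o$
$S{\left(k \right)} = 3$ ($S{\left(k \right)} = - \left(-1\right) 3 = \left(-1\right) \left(-3\right) = 3$)
$S{\left(5 \right)} \left(70 + 15\right)^{2} = 3 \left(70 + 15\right)^{2} = 3 \cdot 85^{2} = 3 \cdot 7225 = 21675$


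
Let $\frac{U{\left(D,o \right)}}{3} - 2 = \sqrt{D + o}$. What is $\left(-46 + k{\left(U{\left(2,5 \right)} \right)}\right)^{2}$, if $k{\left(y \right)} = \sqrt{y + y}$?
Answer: $\left(46 - \sqrt{6} \sqrt{2 + \sqrt{7}}\right)^{2} \approx 1658.1$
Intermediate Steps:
$U{\left(D,o \right)} = 6 + 3 \sqrt{D + o}$
$k{\left(y \right)} = \sqrt{2} \sqrt{y}$ ($k{\left(y \right)} = \sqrt{2 y} = \sqrt{2} \sqrt{y}$)
$\left(-46 + k{\left(U{\left(2,5 \right)} \right)}\right)^{2} = \left(-46 + \sqrt{2} \sqrt{6 + 3 \sqrt{2 + 5}}\right)^{2} = \left(-46 + \sqrt{2} \sqrt{6 + 3 \sqrt{7}}\right)^{2}$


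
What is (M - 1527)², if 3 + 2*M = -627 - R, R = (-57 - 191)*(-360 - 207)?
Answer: 5205622500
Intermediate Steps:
R = 140616 (R = -248*(-567) = 140616)
M = -70623 (M = -3/2 + (-627 - 1*140616)/2 = -3/2 + (-627 - 140616)/2 = -3/2 + (½)*(-141243) = -3/2 - 141243/2 = -70623)
(M - 1527)² = (-70623 - 1527)² = (-72150)² = 5205622500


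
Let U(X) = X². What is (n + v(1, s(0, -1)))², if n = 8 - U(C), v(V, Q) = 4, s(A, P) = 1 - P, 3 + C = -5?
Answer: 2704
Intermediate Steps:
C = -8 (C = -3 - 5 = -8)
n = -56 (n = 8 - 1*(-8)² = 8 - 1*64 = 8 - 64 = -56)
(n + v(1, s(0, -1)))² = (-56 + 4)² = (-52)² = 2704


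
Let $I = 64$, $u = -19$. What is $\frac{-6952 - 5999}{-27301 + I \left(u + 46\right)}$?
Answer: $\frac{12951}{25573} \approx 0.50643$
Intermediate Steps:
$\frac{-6952 - 5999}{-27301 + I \left(u + 46\right)} = \frac{-6952 - 5999}{-27301 + 64 \left(-19 + 46\right)} = - \frac{12951}{-27301 + 64 \cdot 27} = - \frac{12951}{-27301 + 1728} = - \frac{12951}{-25573} = \left(-12951\right) \left(- \frac{1}{25573}\right) = \frac{12951}{25573}$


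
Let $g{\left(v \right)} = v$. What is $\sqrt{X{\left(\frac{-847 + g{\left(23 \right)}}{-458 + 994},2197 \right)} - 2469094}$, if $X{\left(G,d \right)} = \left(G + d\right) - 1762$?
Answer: $\frac{8 i \sqrt{173153393}}{67} \approx 1571.2 i$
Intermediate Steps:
$X{\left(G,d \right)} = -1762 + G + d$ ($X{\left(G,d \right)} = \left(G + d\right) - 1762 = -1762 + G + d$)
$\sqrt{X{\left(\frac{-847 + g{\left(23 \right)}}{-458 + 994},2197 \right)} - 2469094} = \sqrt{\left(-1762 + \frac{-847 + 23}{-458 + 994} + 2197\right) - 2469094} = \sqrt{\left(-1762 - \frac{824}{536} + 2197\right) - 2469094} = \sqrt{\left(-1762 - \frac{103}{67} + 2197\right) - 2469094} = \sqrt{\frac{29042}{67} - 2469094} = \sqrt{- \frac{165400256}{67}} = \frac{8 i \sqrt{173153393}}{67}$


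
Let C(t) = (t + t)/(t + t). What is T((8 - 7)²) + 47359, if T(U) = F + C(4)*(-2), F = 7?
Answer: 47364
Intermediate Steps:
C(t) = 1 (C(t) = (2*t)/((2*t)) = (2*t)*(1/(2*t)) = 1)
T(U) = 5 (T(U) = 7 + 1*(-2) = 7 - 2 = 5)
T((8 - 7)²) + 47359 = 5 + 47359 = 47364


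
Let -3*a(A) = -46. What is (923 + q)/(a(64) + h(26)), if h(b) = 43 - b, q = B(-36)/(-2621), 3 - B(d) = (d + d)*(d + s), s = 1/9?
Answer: 7265292/254237 ≈ 28.577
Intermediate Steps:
s = 1/9 ≈ 0.11111
B(d) = 3 - 2*d*(1/9 + d) (B(d) = 3 - (d + d)*(d + 1/9) = 3 - 2*d*(1/9 + d))
a(A) = 46/3 (a(A) = -1/3*(-46) = 46/3)
q = 2581/2621 (q = (3 - 2*(-36)**2 - 2/9*(-36))/(-2621) = (3 - 2*1296 + 8)*(-1/2621) = (3 - 2592 + 8)*(-1/2621) = -2581*(-1/2621) = 2581/2621 ≈ 0.98474)
(923 + q)/(a(64) + h(26)) = (923 + 2581/2621)/(46/3 + (43 - 1*26)) = 2421764/(2621*(46/3 + (43 - 26))) = 2421764/(2621*(46/3 + 17)) = 2421764/(2621*(97/3)) = (2421764/2621)*(3/97) = 7265292/254237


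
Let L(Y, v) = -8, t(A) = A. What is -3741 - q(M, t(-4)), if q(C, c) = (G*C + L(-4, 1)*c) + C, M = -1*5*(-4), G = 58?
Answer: -4953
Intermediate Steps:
M = 20 (M = -5*(-4) = 20)
q(C, c) = -8*c + 59*C (q(C, c) = (58*C - 8*c) + C = (-8*c + 58*C) + C = -8*c + 59*C)
-3741 - q(M, t(-4)) = -3741 - (-8*(-4) + 59*20) = -3741 - (32 + 1180) = -3741 - 1*1212 = -3741 - 1212 = -4953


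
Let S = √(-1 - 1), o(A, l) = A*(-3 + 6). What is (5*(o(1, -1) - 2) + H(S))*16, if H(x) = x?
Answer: 80 + 16*I*√2 ≈ 80.0 + 22.627*I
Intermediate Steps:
o(A, l) = 3*A (o(A, l) = A*3 = 3*A)
S = I*√2 (S = √(-2) = I*√2 ≈ 1.4142*I)
(5*(o(1, -1) - 2) + H(S))*16 = (5*(3*1 - 2) + I*√2)*16 = (5*(3 - 2) + I*√2)*16 = (5*1 + I*√2)*16 = (5 + I*√2)*16 = 80 + 16*I*√2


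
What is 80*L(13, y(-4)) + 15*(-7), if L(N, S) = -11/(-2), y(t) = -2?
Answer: 335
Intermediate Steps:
L(N, S) = 11/2 (L(N, S) = -11*(-½) = 11/2)
80*L(13, y(-4)) + 15*(-7) = 80*(11/2) + 15*(-7) = 440 - 105 = 335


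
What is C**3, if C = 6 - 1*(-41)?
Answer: 103823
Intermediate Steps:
C = 47 (C = 6 + 41 = 47)
C**3 = 47**3 = 103823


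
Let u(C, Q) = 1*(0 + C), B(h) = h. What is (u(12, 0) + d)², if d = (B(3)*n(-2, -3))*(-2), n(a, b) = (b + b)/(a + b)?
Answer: 576/25 ≈ 23.040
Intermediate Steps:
n(a, b) = 2*b/(a + b) (n(a, b) = (2*b)/(a + b) = 2*b/(a + b))
u(C, Q) = C (u(C, Q) = 1*C = C)
d = -36/5 (d = (3*(2*(-3)/(-2 - 3)))*(-2) = (3*(2*(-3)/(-5)))*(-2) = (3*(2*(-3)*(-⅕)))*(-2) = (3*(6/5))*(-2) = (18/5)*(-2) = -36/5 ≈ -7.2000)
(u(12, 0) + d)² = (12 - 36/5)² = (24/5)² = 576/25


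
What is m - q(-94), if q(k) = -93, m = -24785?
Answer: -24692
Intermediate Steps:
m - q(-94) = -24785 - 1*(-93) = -24785 + 93 = -24692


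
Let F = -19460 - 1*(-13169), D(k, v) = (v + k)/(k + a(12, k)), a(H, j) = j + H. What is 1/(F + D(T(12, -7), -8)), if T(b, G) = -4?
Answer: -1/6294 ≈ -0.00015888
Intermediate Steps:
a(H, j) = H + j
D(k, v) = (k + v)/(12 + 2*k) (D(k, v) = (v + k)/(k + (12 + k)) = (k + v)/(12 + 2*k))
F = -6291 (F = -19460 + 13169 = -6291)
1/(F + D(T(12, -7), -8)) = 1/(-6291 + (-4 - 8)/(2*(6 - 4))) = 1/(-6291 + (½)*(-12)/2) = 1/(-6291 + (½)*(½)*(-12)) = 1/(-6291 - 3) = 1/(-6294) = -1/6294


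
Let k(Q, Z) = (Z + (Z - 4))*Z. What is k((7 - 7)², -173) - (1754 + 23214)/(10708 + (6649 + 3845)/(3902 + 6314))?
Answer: 3312061064506/54701711 ≈ 60548.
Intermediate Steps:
k(Q, Z) = Z*(-4 + 2*Z) (k(Q, Z) = (Z + (-4 + Z))*Z = (-4 + 2*Z)*Z = Z*(-4 + 2*Z))
k((7 - 7)², -173) - (1754 + 23214)/(10708 + (6649 + 3845)/(3902 + 6314)) = 2*(-173)*(-2 - 173) - (1754 + 23214)/(10708 + (6649 + 3845)/(3902 + 6314)) = 2*(-173)*(-175) - 24968/(10708 + 10494/10216) = 60550 - 24968/(10708 + 10494*(1/10216)) = 60550 - 24968/(10708 + 5247/5108) = 60550 - 24968/54701711/5108 = 60550 - 24968*5108/54701711 = 60550 - 1*127536544/54701711 = 60550 - 127536544/54701711 = 3312061064506/54701711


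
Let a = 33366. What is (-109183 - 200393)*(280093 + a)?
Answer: -97039383384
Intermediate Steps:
(-109183 - 200393)*(280093 + a) = (-109183 - 200393)*(280093 + 33366) = -309576*313459 = -97039383384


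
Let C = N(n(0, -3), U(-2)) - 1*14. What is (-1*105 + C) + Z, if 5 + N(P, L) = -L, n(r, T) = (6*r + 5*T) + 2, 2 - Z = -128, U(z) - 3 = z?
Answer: 5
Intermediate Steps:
U(z) = 3 + z
Z = 130 (Z = 2 - 1*(-128) = 2 + 128 = 130)
n(r, T) = 2 + 5*T + 6*r (n(r, T) = (5*T + 6*r) + 2 = 2 + 5*T + 6*r)
N(P, L) = -5 - L
C = -20 (C = (-5 - (3 - 2)) - 1*14 = (-5 - 1*1) - 14 = (-5 - 1) - 14 = -6 - 14 = -20)
(-1*105 + C) + Z = (-1*105 - 20) + 130 = (-105 - 20) + 130 = -125 + 130 = 5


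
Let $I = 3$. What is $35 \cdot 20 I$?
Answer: $2100$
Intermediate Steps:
$35 \cdot 20 I = 35 \cdot 20 \cdot 3 = 700 \cdot 3 = 2100$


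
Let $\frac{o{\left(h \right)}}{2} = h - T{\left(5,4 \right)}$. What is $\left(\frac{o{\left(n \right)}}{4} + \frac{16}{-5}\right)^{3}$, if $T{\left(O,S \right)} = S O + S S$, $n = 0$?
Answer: $- \frac{1191016}{125} \approx -9528.1$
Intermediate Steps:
$T{\left(O,S \right)} = S^{2} + O S$ ($T{\left(O,S \right)} = O S + S^{2} = S^{2} + O S$)
$o{\left(h \right)} = -72 + 2 h$ ($o{\left(h \right)} = 2 \left(h - 4 \left(5 + 4\right)\right) = 2 \left(h - 4 \cdot 9\right) = 2 \left(h - 36\right) = 2 \left(-36 + h\right) = -72 + 2 h$)
$\left(\frac{o{\left(n \right)}}{4} + \frac{16}{-5}\right)^{3} = \left(\frac{-72 + 2 \cdot 0}{4} + \frac{16}{-5}\right)^{3} = \left(\left(-72 + 0\right) \frac{1}{4} + 16 \left(- \frac{1}{5}\right)\right)^{3} = \left(\left(-72\right) \frac{1}{4} - \frac{16}{5}\right)^{3} = \left(-18 - \frac{16}{5}\right)^{3} = \left(- \frac{106}{5}\right)^{3} = - \frac{1191016}{125}$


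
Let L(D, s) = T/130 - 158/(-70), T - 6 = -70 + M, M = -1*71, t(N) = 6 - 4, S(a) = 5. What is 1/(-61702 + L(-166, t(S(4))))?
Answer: -910/56147711 ≈ -1.6207e-5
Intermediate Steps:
t(N) = 2
M = -71
T = -135 (T = 6 + (-70 - 71) = 6 - 141 = -135)
L(D, s) = 1109/910 (L(D, s) = -135/130 - 158/(-70) = -135*1/130 - 158*(-1/70) = -27/26 + 79/35 = 1109/910)
1/(-61702 + L(-166, t(S(4)))) = 1/(-61702 + 1109/910) = 1/(-56147711/910) = -910/56147711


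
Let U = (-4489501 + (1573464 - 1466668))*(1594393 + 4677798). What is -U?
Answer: 27489162856655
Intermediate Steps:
U = -27489162856655 (U = (-4489501 + 106796)*6272191 = -4382705*6272191 = -27489162856655)
-U = -1*(-27489162856655) = 27489162856655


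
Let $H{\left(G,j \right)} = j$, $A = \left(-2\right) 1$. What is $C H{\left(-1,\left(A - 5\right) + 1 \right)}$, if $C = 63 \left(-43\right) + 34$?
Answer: $16050$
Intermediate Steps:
$A = -2$
$C = -2675$ ($C = -2709 + 34 = -2675$)
$C H{\left(-1,\left(A - 5\right) + 1 \right)} = - 2675 \left(\left(-2 - 5\right) + 1\right) = - 2675 \left(-7 + 1\right) = \left(-2675\right) \left(-6\right) = 16050$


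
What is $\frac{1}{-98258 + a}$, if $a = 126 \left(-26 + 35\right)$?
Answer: $- \frac{1}{97124} \approx -1.0296 \cdot 10^{-5}$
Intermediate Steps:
$a = 1134$ ($a = 126 \cdot 9 = 1134$)
$\frac{1}{-98258 + a} = \frac{1}{-98258 + 1134} = \frac{1}{-97124} = - \frac{1}{97124}$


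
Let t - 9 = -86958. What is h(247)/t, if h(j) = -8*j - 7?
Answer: 661/28983 ≈ 0.022806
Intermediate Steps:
t = -86949 (t = 9 - 86958 = -86949)
h(j) = -7 - 8*j
h(247)/t = (-7 - 8*247)/(-86949) = (-7 - 1976)*(-1/86949) = -1983*(-1/86949) = 661/28983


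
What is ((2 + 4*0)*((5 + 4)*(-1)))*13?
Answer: -234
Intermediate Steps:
((2 + 4*0)*((5 + 4)*(-1)))*13 = ((2 + 0)*(9*(-1)))*13 = (2*(-9))*13 = -18*13 = -234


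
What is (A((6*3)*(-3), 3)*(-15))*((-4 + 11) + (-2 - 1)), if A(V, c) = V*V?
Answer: -174960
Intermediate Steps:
A(V, c) = V**2
(A((6*3)*(-3), 3)*(-15))*((-4 + 11) + (-2 - 1)) = (((6*3)*(-3))**2*(-15))*((-4 + 11) + (-2 - 1)) = ((18*(-3))**2*(-15))*(7 - 3) = ((-54)**2*(-15))*4 = (2916*(-15))*4 = -43740*4 = -174960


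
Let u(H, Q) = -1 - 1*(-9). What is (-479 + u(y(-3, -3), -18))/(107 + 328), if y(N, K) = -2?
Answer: -157/145 ≈ -1.0828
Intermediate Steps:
u(H, Q) = 8 (u(H, Q) = -1 + 9 = 8)
(-479 + u(y(-3, -3), -18))/(107 + 328) = (-479 + 8)/(107 + 328) = -471/435 = -471*1/435 = -157/145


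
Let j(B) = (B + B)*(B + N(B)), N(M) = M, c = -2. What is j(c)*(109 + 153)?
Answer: 4192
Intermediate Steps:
j(B) = 4*B² (j(B) = (B + B)*(B + B) = (2*B)*(2*B) = 4*B²)
j(c)*(109 + 153) = (4*(-2)²)*(109 + 153) = (4*4)*262 = 16*262 = 4192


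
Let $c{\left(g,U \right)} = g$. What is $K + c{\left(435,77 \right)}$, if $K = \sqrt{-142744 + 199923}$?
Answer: $435 + \sqrt{57179} \approx 674.12$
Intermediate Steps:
$K = \sqrt{57179} \approx 239.12$
$K + c{\left(435,77 \right)} = \sqrt{57179} + 435 = 435 + \sqrt{57179}$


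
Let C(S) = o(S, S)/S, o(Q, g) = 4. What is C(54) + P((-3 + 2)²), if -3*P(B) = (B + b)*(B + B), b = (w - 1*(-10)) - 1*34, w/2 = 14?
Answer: -88/27 ≈ -3.2593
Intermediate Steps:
w = 28 (w = 2*14 = 28)
C(S) = 4/S
b = 4 (b = (28 - 1*(-10)) - 1*34 = (28 + 10) - 34 = 38 - 34 = 4)
P(B) = -2*B*(4 + B)/3 (P(B) = -(B + 4)*(B + B)/3 = -(4 + B)*2*B/3 = -2*B*(4 + B)/3)
C(54) + P((-3 + 2)²) = 4/54 - 2*(-3 + 2)²*(4 + (-3 + 2)²)/3 = 4*(1/54) - ⅔*(-1)²*(4 + (-1)²) = 2/27 - ⅔*1*(4 + 1) = 2/27 - ⅔*1*5 = 2/27 - 10/3 = -88/27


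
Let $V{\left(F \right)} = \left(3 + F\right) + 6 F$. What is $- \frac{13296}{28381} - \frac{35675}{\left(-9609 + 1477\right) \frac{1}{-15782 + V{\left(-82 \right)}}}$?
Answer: $- \frac{16557392660847}{230794292} \approx -71741.0$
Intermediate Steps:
$V{\left(F \right)} = 3 + 7 F$
$- \frac{13296}{28381} - \frac{35675}{\left(-9609 + 1477\right) \frac{1}{-15782 + V{\left(-82 \right)}}} = - \frac{13296}{28381} - \frac{35675}{\left(-9609 + 1477\right) \frac{1}{-15782 + \left(3 + 7 \left(-82\right)\right)}} = \left(-13296\right) \frac{1}{28381} - \frac{35675}{\left(-8132\right) \frac{1}{-15782 + \left(3 - 574\right)}} = - \frac{13296}{28381} - \frac{35675}{\left(-8132\right) \frac{1}{-15782 - 571}} = - \frac{13296}{28381} - \frac{35675}{\left(-8132\right) \frac{1}{-16353}} = - \frac{13296}{28381} - \frac{35675}{\left(-8132\right) \left(- \frac{1}{16353}\right)} = - \frac{13296}{28381} - \frac{35675}{\frac{8132}{16353}} = - \frac{13296}{28381} - \frac{583393275}{8132} = - \frac{16557392660847}{230794292}$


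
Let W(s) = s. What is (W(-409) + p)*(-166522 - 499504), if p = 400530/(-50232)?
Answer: 89424313903/322 ≈ 2.7772e+8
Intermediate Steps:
p = -5135/644 (p = 400530*(-1/50232) = -5135/644 ≈ -7.9736)
(W(-409) + p)*(-166522 - 499504) = (-409 - 5135/644)*(-166522 - 499504) = -268531/644*(-666026) = 89424313903/322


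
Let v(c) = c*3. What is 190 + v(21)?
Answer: 253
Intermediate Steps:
v(c) = 3*c
190 + v(21) = 190 + 3*21 = 190 + 63 = 253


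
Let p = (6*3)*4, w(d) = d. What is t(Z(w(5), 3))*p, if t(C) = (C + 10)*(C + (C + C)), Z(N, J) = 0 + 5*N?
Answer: 189000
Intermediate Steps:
Z(N, J) = 5*N
p = 72 (p = 18*4 = 72)
t(C) = 3*C*(10 + C) (t(C) = (10 + C)*(C + 2*C) = (10 + C)*(3*C) = 3*C*(10 + C))
t(Z(w(5), 3))*p = (3*(5*5)*(10 + 5*5))*72 = (3*25*(10 + 25))*72 = (3*25*35)*72 = 2625*72 = 189000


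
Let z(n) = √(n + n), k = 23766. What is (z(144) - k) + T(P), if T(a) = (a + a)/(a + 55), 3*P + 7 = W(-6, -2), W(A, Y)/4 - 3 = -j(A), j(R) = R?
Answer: -2305273/97 + 12*√2 ≈ -23749.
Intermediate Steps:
z(n) = √2*√n (z(n) = √(2*n) = √2*√n)
W(A, Y) = 12 - 4*A (W(A, Y) = 12 + 4*(-A) = 12 - 4*A)
P = 29/3 (P = -7/3 + (12 - 4*(-6))/3 = -7/3 + (12 + 24)/3 = -7/3 + (⅓)*36 = -7/3 + 12 = 29/3 ≈ 9.6667)
T(a) = 2*a/(55 + a) (T(a) = (2*a)/(55 + a) = 2*a/(55 + a))
(z(144) - k) + T(P) = (√2*√144 - 1*23766) + 2*(29/3)/(55 + 29/3) = (√2*12 - 23766) + 2*(29/3)/(194/3) = (12*√2 - 23766) + 2*(29/3)*(3/194) = (-23766 + 12*√2) + 29/97 = -2305273/97 + 12*√2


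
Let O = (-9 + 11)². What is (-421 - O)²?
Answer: 180625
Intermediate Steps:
O = 4 (O = 2² = 4)
(-421 - O)² = (-421 - 1*4)² = (-421 - 4)² = (-425)² = 180625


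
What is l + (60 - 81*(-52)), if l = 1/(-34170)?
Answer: 145974239/34170 ≈ 4272.0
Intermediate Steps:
l = -1/34170 ≈ -2.9265e-5
l + (60 - 81*(-52)) = -1/34170 + (60 - 81*(-52)) = -1/34170 + (60 + 4212) = -1/34170 + 4272 = 145974239/34170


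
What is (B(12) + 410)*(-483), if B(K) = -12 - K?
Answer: -186438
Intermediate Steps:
(B(12) + 410)*(-483) = ((-12 - 1*12) + 410)*(-483) = ((-12 - 12) + 410)*(-483) = (-24 + 410)*(-483) = 386*(-483) = -186438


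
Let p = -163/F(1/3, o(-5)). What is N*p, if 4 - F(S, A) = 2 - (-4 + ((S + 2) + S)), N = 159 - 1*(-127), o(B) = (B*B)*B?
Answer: -69927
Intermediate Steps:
o(B) = B³ (o(B) = B²*B = B³)
N = 286 (N = 159 + 127 = 286)
F(S, A) = 2*S (F(S, A) = 4 - (2 - (-4 + ((S + 2) + S))) = 4 - (2 - (-4 + ((2 + S) + S))) = 4 - (2 - (-4 + (2 + 2*S))) = 4 - (2 - (-2 + 2*S)) = 4 - (2 + (2 - 2*S)) = 4 - (4 - 2*S) = 4 + (-4 + 2*S) = 2*S)
p = -489/2 (p = -163/(2/3) = -163/(2*(⅓)) = -163/⅔ = -163*3/2 = -489/2 ≈ -244.50)
N*p = 286*(-489/2) = -69927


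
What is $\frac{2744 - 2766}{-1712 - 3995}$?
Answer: $\frac{22}{5707} \approx 0.0038549$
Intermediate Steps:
$\frac{2744 - 2766}{-1712 - 3995} = \frac{2744 - 2766}{-5707} = \left(2744 - 2766\right) \left(- \frac{1}{5707}\right) = \left(-22\right) \left(- \frac{1}{5707}\right) = \frac{22}{5707}$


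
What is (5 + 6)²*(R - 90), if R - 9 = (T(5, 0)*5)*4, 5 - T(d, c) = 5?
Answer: -9801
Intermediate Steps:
T(d, c) = 0 (T(d, c) = 5 - 1*5 = 5 - 5 = 0)
R = 9 (R = 9 + (0*5)*4 = 9 + 0*4 = 9 + 0 = 9)
(5 + 6)²*(R - 90) = (5 + 6)²*(9 - 90) = 11²*(-81) = 121*(-81) = -9801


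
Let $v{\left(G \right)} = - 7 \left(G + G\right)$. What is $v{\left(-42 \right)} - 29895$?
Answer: $-29307$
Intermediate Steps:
$v{\left(G \right)} = - 14 G$ ($v{\left(G \right)} = - 7 \cdot 2 G = - 14 G$)
$v{\left(-42 \right)} - 29895 = \left(-14\right) \left(-42\right) - 29895 = 588 - 29895 = -29307$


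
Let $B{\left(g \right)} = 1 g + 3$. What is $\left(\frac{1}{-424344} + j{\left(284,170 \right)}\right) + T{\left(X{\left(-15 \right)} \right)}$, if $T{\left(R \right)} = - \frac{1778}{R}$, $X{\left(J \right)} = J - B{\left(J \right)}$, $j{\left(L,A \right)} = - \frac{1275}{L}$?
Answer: $\frac{17720852903}{30128424} \approx 588.18$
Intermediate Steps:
$B{\left(g \right)} = 3 + g$ ($B{\left(g \right)} = g + 3 = 3 + g$)
$X{\left(J \right)} = -3$ ($X{\left(J \right)} = J - \left(3 + J\right) = -3$)
$\left(\frac{1}{-424344} + j{\left(284,170 \right)}\right) + T{\left(X{\left(-15 \right)} \right)} = \left(\frac{1}{-424344} - \frac{1275}{284}\right) - \frac{1778}{-3} = \left(- \frac{1}{424344} - \frac{1275}{284}\right) - - \frac{1778}{3} = \left(- \frac{1}{424344} - \frac{1275}{284}\right) + \frac{1778}{3} = - \frac{135259721}{30128424} + \frac{1778}{3} = \frac{17720852903}{30128424}$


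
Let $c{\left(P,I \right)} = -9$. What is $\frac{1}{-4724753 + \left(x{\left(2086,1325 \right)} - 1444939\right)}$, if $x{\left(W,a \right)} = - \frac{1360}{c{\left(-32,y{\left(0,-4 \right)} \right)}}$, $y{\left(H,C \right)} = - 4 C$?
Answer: $- \frac{9}{55525868} \approx -1.6209 \cdot 10^{-7}$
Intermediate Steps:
$x{\left(W,a \right)} = \frac{1360}{9}$ ($x{\left(W,a \right)} = - \frac{1360}{-9} = \left(-1360\right) \left(- \frac{1}{9}\right) = \frac{1360}{9}$)
$\frac{1}{-4724753 + \left(x{\left(2086,1325 \right)} - 1444939\right)} = \frac{1}{-4724753 + \left(\frac{1360}{9} - 1444939\right)} = \frac{1}{-4724753 - \frac{13003091}{9}} = \frac{1}{- \frac{55525868}{9}} = - \frac{9}{55525868}$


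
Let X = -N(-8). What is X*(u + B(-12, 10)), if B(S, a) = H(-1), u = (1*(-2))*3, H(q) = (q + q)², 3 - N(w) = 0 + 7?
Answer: -8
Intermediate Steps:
N(w) = -4 (N(w) = 3 - (0 + 7) = 3 - 1*7 = 3 - 7 = -4)
X = 4 (X = -1*(-4) = 4)
H(q) = 4*q² (H(q) = (2*q)² = 4*q²)
u = -6 (u = -2*3 = -6)
B(S, a) = 4 (B(S, a) = 4*(-1)² = 4*1 = 4)
X*(u + B(-12, 10)) = 4*(-6 + 4) = 4*(-2) = -8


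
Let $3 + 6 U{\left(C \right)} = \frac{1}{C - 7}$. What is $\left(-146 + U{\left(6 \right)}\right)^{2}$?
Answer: $\frac{193600}{9} \approx 21511.0$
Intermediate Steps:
$U{\left(C \right)} = - \frac{1}{2} + \frac{1}{6 \left(-7 + C\right)}$ ($U{\left(C \right)} = - \frac{1}{2} + \frac{1}{6 \left(C - 7\right)} = - \frac{1}{2} + \frac{1}{6 \left(-7 + C\right)}$)
$\left(-146 + U{\left(6 \right)}\right)^{2} = \left(-146 + \frac{22 - 18}{6 \left(-7 + 6\right)}\right)^{2} = \left(-146 + \frac{22 - 18}{6 \left(-1\right)}\right)^{2} = \left(-146 + \frac{1}{6} \left(-1\right) 4\right)^{2} = \left(-146 - \frac{2}{3}\right)^{2} = \left(- \frac{440}{3}\right)^{2} = \frac{193600}{9}$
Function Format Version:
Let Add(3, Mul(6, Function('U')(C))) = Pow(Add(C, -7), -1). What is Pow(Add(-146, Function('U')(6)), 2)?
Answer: Rational(193600, 9) ≈ 21511.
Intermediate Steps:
Function('U')(C) = Add(Rational(-1, 2), Mul(Rational(1, 6), Pow(Add(-7, C), -1))) (Function('U')(C) = Add(Rational(-1, 2), Mul(Rational(1, 6), Pow(Add(C, -7), -1))) = Add(Rational(-1, 2), Mul(Rational(1, 6), Pow(Add(-7, C), -1))))
Pow(Add(-146, Function('U')(6)), 2) = Pow(Add(-146, Mul(Rational(1, 6), Pow(Add(-7, 6), -1), Add(22, Mul(-3, 6)))), 2) = Pow(Add(-146, Mul(Rational(1, 6), Pow(-1, -1), Add(22, -18))), 2) = Pow(Add(-146, Mul(Rational(1, 6), -1, 4)), 2) = Pow(Add(-146, Rational(-2, 3)), 2) = Pow(Rational(-440, 3), 2) = Rational(193600, 9)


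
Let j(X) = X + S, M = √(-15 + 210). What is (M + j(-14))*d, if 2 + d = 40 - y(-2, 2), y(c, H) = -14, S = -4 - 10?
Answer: -1456 + 52*√195 ≈ -729.86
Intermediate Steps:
S = -14
M = √195 ≈ 13.964
j(X) = -14 + X (j(X) = X - 14 = -14 + X)
d = 52 (d = -2 + (40 - 1*(-14)) = -2 + (40 + 14) = -2 + 54 = 52)
(M + j(-14))*d = (√195 + (-14 - 14))*52 = (√195 - 28)*52 = (-28 + √195)*52 = -1456 + 52*√195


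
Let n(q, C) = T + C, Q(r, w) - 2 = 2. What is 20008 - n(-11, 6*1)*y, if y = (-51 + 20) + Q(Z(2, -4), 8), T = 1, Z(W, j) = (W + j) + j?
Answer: 20197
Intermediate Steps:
Z(W, j) = W + 2*j
Q(r, w) = 4 (Q(r, w) = 2 + 2 = 4)
n(q, C) = 1 + C
y = -27 (y = (-51 + 20) + 4 = -31 + 4 = -27)
20008 - n(-11, 6*1)*y = 20008 - (1 + 6*1)*(-27) = 20008 - (1 + 6)*(-27) = 20008 - 7*(-27) = 20008 - 1*(-189) = 20008 + 189 = 20197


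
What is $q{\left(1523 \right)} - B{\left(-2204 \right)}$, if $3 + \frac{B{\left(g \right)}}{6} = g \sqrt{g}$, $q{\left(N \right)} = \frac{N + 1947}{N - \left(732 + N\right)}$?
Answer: $\frac{4853}{366} + 26448 i \sqrt{551} \approx 13.26 + 6.2082 \cdot 10^{5} i$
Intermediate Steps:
$q{\left(N \right)} = - \frac{649}{244} - \frac{N}{732}$ ($q{\left(N \right)} = \frac{1947 + N}{-732} = \left(1947 + N\right) \left(- \frac{1}{732}\right) = - \frac{649}{244} - \frac{N}{732}$)
$B{\left(g \right)} = -18 + 6 g^{\frac{3}{2}}$ ($B{\left(g \right)} = -18 + 6 g \sqrt{g} = -18 + 6 g^{\frac{3}{2}}$)
$q{\left(1523 \right)} - B{\left(-2204 \right)} = \left(- \frac{649}{244} - \frac{1523}{732}\right) - \left(-18 + 6 \left(-2204\right)^{\frac{3}{2}}\right) = \left(- \frac{649}{244} - \frac{1523}{732}\right) - \left(-18 + 6 \left(- 4408 i \sqrt{551}\right)\right) = - \frac{1735}{366} - \left(-18 - 26448 i \sqrt{551}\right) = - \frac{1735}{366} + \left(18 + 26448 i \sqrt{551}\right) = \frac{4853}{366} + 26448 i \sqrt{551}$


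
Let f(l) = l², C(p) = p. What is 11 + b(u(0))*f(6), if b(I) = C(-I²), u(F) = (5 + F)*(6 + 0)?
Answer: -32389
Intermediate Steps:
u(F) = 30 + 6*F (u(F) = (5 + F)*6 = 30 + 6*F)
b(I) = -I²
11 + b(u(0))*f(6) = 11 - (30 + 6*0)²*6² = 11 - (30 + 0)²*36 = 11 - 1*30²*36 = 11 - 1*900*36 = 11 - 900*36 = 11 - 32400 = -32389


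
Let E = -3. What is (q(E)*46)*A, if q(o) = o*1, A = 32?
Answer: -4416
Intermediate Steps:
q(o) = o
(q(E)*46)*A = -3*46*32 = -138*32 = -4416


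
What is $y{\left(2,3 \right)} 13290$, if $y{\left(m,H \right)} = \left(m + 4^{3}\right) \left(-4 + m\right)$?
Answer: $-1754280$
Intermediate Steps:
$y{\left(m,H \right)} = \left(-4 + m\right) \left(64 + m\right)$ ($y{\left(m,H \right)} = \left(m + 64\right) \left(-4 + m\right) = \left(64 + m\right) \left(-4 + m\right) = \left(-4 + m\right) \left(64 + m\right)$)
$y{\left(2,3 \right)} 13290 = \left(-256 + 2^{2} + 60 \cdot 2\right) 13290 = \left(-256 + 4 + 120\right) 13290 = \left(-132\right) 13290 = -1754280$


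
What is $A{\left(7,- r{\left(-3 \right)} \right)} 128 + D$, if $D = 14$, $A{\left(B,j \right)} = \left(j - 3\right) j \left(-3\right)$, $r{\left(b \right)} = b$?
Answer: $14$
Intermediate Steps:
$A{\left(B,j \right)} = - 3 j \left(-3 + j\right)$ ($A{\left(B,j \right)} = \left(-3 + j\right) j \left(-3\right) = j \left(-3 + j\right) \left(-3\right) = - 3 j \left(-3 + j\right)$)
$A{\left(7,- r{\left(-3 \right)} \right)} 128 + D = 3 \left(\left(-1\right) \left(-3\right)\right) \left(3 - \left(-1\right) \left(-3\right)\right) 128 + 14 = 3 \cdot 3 \left(3 - 3\right) 128 + 14 = 3 \cdot 3 \cdot 0 \cdot 128 + 14 = 0 \cdot 128 + 14 = 0 + 14 = 14$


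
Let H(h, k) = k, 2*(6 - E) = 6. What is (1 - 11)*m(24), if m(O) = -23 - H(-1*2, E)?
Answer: 260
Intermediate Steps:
E = 3 (E = 6 - ½*6 = 6 - 3 = 3)
m(O) = -26 (m(O) = -23 - 1*3 = -23 - 3 = -26)
(1 - 11)*m(24) = (1 - 11)*(-26) = -10*(-26) = 260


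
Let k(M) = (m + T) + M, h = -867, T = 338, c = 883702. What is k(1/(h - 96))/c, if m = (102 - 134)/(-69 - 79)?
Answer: 12050945/31487185962 ≈ 0.00038273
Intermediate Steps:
m = 8/37 (m = -32/(-148) = -32*(-1/148) = 8/37 ≈ 0.21622)
k(M) = 12514/37 + M (k(M) = (8/37 + 338) + M = 12514/37 + M)
k(1/(h - 96))/c = (12514/37 + 1/(-867 - 96))/883702 = (12514/37 + 1/(-963))*(1/883702) = (12514/37 - 1/963)*(1/883702) = (12050945/35631)*(1/883702) = 12050945/31487185962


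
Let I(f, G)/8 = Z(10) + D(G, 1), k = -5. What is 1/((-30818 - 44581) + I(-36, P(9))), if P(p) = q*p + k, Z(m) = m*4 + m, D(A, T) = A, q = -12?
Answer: -1/75903 ≈ -1.3175e-5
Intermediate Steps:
Z(m) = 5*m (Z(m) = 4*m + m = 5*m)
P(p) = -5 - 12*p (P(p) = -12*p - 5 = -5 - 12*p)
I(f, G) = 400 + 8*G (I(f, G) = 8*(5*10 + G) = 8*(50 + G) = 400 + 8*G)
1/((-30818 - 44581) + I(-36, P(9))) = 1/((-30818 - 44581) + (400 + 8*(-5 - 12*9))) = 1/(-75399 + (400 + 8*(-5 - 108))) = 1/(-75399 + (400 + 8*(-113))) = 1/(-75399 + (400 - 904)) = 1/(-75399 - 504) = 1/(-75903) = -1/75903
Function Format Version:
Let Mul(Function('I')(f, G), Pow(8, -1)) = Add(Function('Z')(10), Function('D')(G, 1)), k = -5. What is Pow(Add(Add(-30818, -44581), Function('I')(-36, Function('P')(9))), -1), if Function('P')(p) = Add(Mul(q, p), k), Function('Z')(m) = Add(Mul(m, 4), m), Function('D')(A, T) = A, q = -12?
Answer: Rational(-1, 75903) ≈ -1.3175e-5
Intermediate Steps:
Function('Z')(m) = Mul(5, m) (Function('Z')(m) = Add(Mul(4, m), m) = Mul(5, m))
Function('P')(p) = Add(-5, Mul(-12, p)) (Function('P')(p) = Add(Mul(-12, p), -5) = Add(-5, Mul(-12, p)))
Function('I')(f, G) = Add(400, Mul(8, G)) (Function('I')(f, G) = Mul(8, Add(Mul(5, 10), G)) = Mul(8, Add(50, G)) = Add(400, Mul(8, G)))
Pow(Add(Add(-30818, -44581), Function('I')(-36, Function('P')(9))), -1) = Pow(Add(Add(-30818, -44581), Add(400, Mul(8, Add(-5, Mul(-12, 9))))), -1) = Pow(Add(-75399, Add(400, Mul(8, Add(-5, -108)))), -1) = Pow(Add(-75399, Add(400, Mul(8, -113))), -1) = Pow(Add(-75399, Add(400, -904)), -1) = Pow(Add(-75399, -504), -1) = Pow(-75903, -1) = Rational(-1, 75903)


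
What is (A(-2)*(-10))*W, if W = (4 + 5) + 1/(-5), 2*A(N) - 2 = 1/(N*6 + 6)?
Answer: -242/3 ≈ -80.667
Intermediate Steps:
A(N) = 1 + 1/(2*(6 + 6*N)) (A(N) = 1 + 1/(2*(N*6 + 6)) = 1 + 1/(2*(6*N + 6)) = 1 + 1/(2*(6 + 6*N)))
W = 44/5 (W = 9 - 1/5 = 44/5 ≈ 8.8000)
(A(-2)*(-10))*W = (((13/12 - 2)/(1 - 2))*(-10))*(44/5) = ((-11/12/(-1))*(-10))*(44/5) = (-1*(-11/12)*(-10))*(44/5) = ((11/12)*(-10))*(44/5) = -55/6*44/5 = -242/3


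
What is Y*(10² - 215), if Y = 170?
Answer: -19550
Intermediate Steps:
Y*(10² - 215) = 170*(10² - 215) = 170*(100 - 215) = 170*(-115) = -19550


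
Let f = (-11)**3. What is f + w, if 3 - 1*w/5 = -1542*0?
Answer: -1316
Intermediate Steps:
f = -1331
w = 15 (w = 15 - (-7710)*0 = 15 - 5*0 = 15 + 0 = 15)
f + w = -1331 + 15 = -1316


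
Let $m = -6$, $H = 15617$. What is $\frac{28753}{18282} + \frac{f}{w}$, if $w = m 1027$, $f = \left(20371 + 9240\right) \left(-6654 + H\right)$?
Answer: $- \frac{134775768190}{3129269} \approx -43069.0$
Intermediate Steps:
$f = 265403393$ ($f = \left(20371 + 9240\right) \left(-6654 + 15617\right) = 29611 \cdot 8963 = 265403393$)
$w = -6162$ ($w = \left(-6\right) 1027 = -6162$)
$\frac{28753}{18282} + \frac{f}{w} = \frac{28753}{18282} + \frac{265403393}{-6162} = 28753 \cdot \frac{1}{18282} + 265403393 \left(- \frac{1}{6162}\right) = \frac{28753}{18282} - \frac{265403393}{6162} = - \frac{134775768190}{3129269}$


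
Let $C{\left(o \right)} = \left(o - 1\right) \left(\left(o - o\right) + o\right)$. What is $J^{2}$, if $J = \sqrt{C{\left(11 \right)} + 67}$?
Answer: $177$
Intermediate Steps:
$C{\left(o \right)} = o \left(-1 + o\right)$ ($C{\left(o \right)} = \left(-1 + o\right) \left(0 + o\right) = \left(-1 + o\right) o = o \left(-1 + o\right)$)
$J = \sqrt{177}$ ($J = \sqrt{11 \left(-1 + 11\right) + 67} = \sqrt{11 \cdot 10 + 67} = \sqrt{110 + 67} = \sqrt{177} \approx 13.304$)
$J^{2} = \left(\sqrt{177}\right)^{2} = 177$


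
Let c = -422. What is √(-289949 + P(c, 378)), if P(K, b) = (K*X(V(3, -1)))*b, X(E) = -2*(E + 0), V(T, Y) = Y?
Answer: I*√608981 ≈ 780.37*I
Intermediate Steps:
X(E) = -2*E
P(K, b) = 2*K*b (P(K, b) = (K*(-2*(-1)))*b = (K*2)*b = (2*K)*b = 2*K*b)
√(-289949 + P(c, 378)) = √(-289949 + 2*(-422)*378) = √(-289949 - 319032) = √(-608981) = I*√608981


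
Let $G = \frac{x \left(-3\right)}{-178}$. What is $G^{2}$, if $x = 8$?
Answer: $\frac{144}{7921} \approx 0.01818$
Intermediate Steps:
$G = \frac{12}{89}$ ($G = \frac{8 \left(-3\right)}{-178} = \left(-24\right) \left(- \frac{1}{178}\right) = \frac{12}{89} \approx 0.13483$)
$G^{2} = \left(\frac{12}{89}\right)^{2} = \frac{144}{7921}$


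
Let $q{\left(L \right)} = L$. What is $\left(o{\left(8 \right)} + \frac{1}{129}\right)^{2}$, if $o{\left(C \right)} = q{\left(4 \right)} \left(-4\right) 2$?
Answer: $\frac{17032129}{16641} \approx 1023.5$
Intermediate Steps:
$o{\left(C \right)} = -32$ ($o{\left(C \right)} = 4 \left(-4\right) 2 = \left(-16\right) 2 = -32$)
$\left(o{\left(8 \right)} + \frac{1}{129}\right)^{2} = \left(-32 + \frac{1}{129}\right)^{2} = \left(- \frac{4127}{129}\right)^{2} = \frac{17032129}{16641}$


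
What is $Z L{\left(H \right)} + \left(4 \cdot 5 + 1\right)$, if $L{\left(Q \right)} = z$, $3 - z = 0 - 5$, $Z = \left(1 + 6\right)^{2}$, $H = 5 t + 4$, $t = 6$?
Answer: $413$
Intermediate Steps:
$H = 34$ ($H = 5 \cdot 6 + 4 = 30 + 4 = 34$)
$Z = 49$ ($Z = 7^{2} = 49$)
$z = 8$ ($z = 3 - \left(0 - 5\right) = 3 - -5 = 3 + 5 = 8$)
$L{\left(Q \right)} = 8$
$Z L{\left(H \right)} + \left(4 \cdot 5 + 1\right) = 49 \cdot 8 + \left(4 \cdot 5 + 1\right) = 392 + \left(20 + 1\right) = 392 + 21 = 413$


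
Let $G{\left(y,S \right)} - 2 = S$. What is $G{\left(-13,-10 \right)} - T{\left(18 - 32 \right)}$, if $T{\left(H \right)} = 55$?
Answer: $-63$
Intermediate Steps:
$G{\left(y,S \right)} = 2 + S$
$G{\left(-13,-10 \right)} - T{\left(18 - 32 \right)} = \left(2 - 10\right) - 55 = -8 - 55 = -63$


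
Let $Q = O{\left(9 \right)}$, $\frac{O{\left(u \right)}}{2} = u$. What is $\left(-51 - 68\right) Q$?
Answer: $-2142$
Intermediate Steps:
$O{\left(u \right)} = 2 u$
$Q = 18$ ($Q = 2 \cdot 9 = 18$)
$\left(-51 - 68\right) Q = \left(-51 - 68\right) 18 = \left(-119\right) 18 = -2142$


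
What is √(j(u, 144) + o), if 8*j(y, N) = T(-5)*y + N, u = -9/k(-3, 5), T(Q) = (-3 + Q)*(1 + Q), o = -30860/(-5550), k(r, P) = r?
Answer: 2*√2738370/555 ≈ 5.9632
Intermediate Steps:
o = 3086/555 (o = -30860*(-1/5550) = 3086/555 ≈ 5.5604)
T(Q) = (1 + Q)*(-3 + Q)
u = 3 (u = -9/(-3) = -9*(-⅓) = 3)
j(y, N) = 4*y + N/8 (j(y, N) = ((-3 + (-5)² - 2*(-5))*y + N)/8 = ((-3 + 25 + 10)*y + N)/8 = (32*y + N)/8 = (N + 32*y)/8 = 4*y + N/8)
√(j(u, 144) + o) = √((4*3 + (⅛)*144) + 3086/555) = √((12 + 18) + 3086/555) = √(30 + 3086/555) = √(19736/555) = 2*√2738370/555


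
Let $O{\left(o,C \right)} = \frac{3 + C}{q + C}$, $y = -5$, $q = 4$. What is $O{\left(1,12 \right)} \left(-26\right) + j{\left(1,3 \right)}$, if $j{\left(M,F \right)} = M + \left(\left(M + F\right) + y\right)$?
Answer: $- \frac{195}{8} \approx -24.375$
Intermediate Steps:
$O{\left(o,C \right)} = \frac{3 + C}{4 + C}$
$j{\left(M,F \right)} = -5 + F + 2 M$ ($j{\left(M,F \right)} = M - \left(5 - F - M\right) = M + \left(-5 + F + M\right) = -5 + F + 2 M$)
$O{\left(1,12 \right)} \left(-26\right) + j{\left(1,3 \right)} = \frac{3 + 12}{4 + 12} \left(-26\right) + \left(-5 + 3 + 2 \cdot 1\right) = \frac{1}{16} \cdot 15 \left(-26\right) + \left(-5 + 3 + 2\right) = \frac{1}{16} \cdot 15 \left(-26\right) + 0 = \frac{15}{16} \left(-26\right) + 0 = - \frac{195}{8} + 0 = - \frac{195}{8}$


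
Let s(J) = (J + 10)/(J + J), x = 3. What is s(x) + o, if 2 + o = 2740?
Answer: 16441/6 ≈ 2740.2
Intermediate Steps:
o = 2738 (o = -2 + 2740 = 2738)
s(J) = (10 + J)/(2*J) (s(J) = (10 + J)/((2*J)) = (10 + J)*(1/(2*J)) = (10 + J)/(2*J))
s(x) + o = (½)*(10 + 3)/3 + 2738 = (½)*(⅓)*13 + 2738 = 13/6 + 2738 = 16441/6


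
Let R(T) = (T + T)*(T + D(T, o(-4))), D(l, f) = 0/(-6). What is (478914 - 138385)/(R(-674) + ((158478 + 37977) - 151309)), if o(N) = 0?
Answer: 340529/953698 ≈ 0.35706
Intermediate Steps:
D(l, f) = 0 (D(l, f) = 0*(-⅙) = 0)
R(T) = 2*T² (R(T) = (T + T)*(T + 0) = (2*T)*T = 2*T²)
(478914 - 138385)/(R(-674) + ((158478 + 37977) - 151309)) = (478914 - 138385)/(2*(-674)² + ((158478 + 37977) - 151309)) = 340529/(2*454276 + (196455 - 151309)) = 340529/(908552 + 45146) = 340529/953698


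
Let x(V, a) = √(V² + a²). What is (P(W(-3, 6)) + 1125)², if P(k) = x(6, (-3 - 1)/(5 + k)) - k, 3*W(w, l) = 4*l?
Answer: 210865541/169 + 22340*√61/13 ≈ 1.2611e+6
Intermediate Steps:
W(w, l) = 4*l/3 (W(w, l) = (4*l)/3 = 4*l/3)
P(k) = √(36 + 16/(5 + k)²) - k (P(k) = √(6² + ((-3 - 1)/(5 + k))²) - k = √(36 + (-4/(5 + k))²) - k = √(36 + 16/(5 + k)²) - k)
(P(W(-3, 6)) + 1125)² = ((-4*6/3 + 2*√(9 + 4/(5 + (4/3)*6)²)) + 1125)² = ((-1*8 + 2*√(9 + 4/(5 + 8)²)) + 1125)² = ((-8 + 2*√(9 + 4/13²)) + 1125)² = ((-8 + 2*√(9 + 4*(1/169))) + 1125)² = ((-8 + 2*√(9 + 4/169)) + 1125)² = ((-8 + 2*√(1525/169)) + 1125)² = ((-8 + 2*(5*√61/13)) + 1125)² = ((-8 + 10*√61/13) + 1125)² = (1117 + 10*√61/13)²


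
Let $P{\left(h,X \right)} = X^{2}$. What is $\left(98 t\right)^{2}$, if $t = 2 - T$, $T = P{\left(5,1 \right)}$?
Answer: $9604$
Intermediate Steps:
$T = 1$ ($T = 1^{2} = 1$)
$t = 1$ ($t = 2 - 1 = 1$)
$\left(98 t\right)^{2} = \left(98 \cdot 1\right)^{2} = 98^{2} = 9604$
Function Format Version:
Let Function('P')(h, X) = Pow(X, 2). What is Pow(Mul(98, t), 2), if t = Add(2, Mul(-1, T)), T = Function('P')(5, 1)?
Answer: 9604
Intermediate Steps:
T = 1 (T = Pow(1, 2) = 1)
t = 1 (t = Add(2, Mul(-1, 1)) = Add(2, -1) = 1)
Pow(Mul(98, t), 2) = Pow(Mul(98, 1), 2) = Pow(98, 2) = 9604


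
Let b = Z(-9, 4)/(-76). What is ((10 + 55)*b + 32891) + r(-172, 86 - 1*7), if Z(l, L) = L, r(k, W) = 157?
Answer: 627847/19 ≈ 33045.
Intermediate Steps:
b = -1/19 (b = 4/(-76) = 4*(-1/76) = -1/19 ≈ -0.052632)
((10 + 55)*b + 32891) + r(-172, 86 - 1*7) = ((10 + 55)*(-1/19) + 32891) + 157 = (65*(-1/19) + 32891) + 157 = (-65/19 + 32891) + 157 = 624864/19 + 157 = 627847/19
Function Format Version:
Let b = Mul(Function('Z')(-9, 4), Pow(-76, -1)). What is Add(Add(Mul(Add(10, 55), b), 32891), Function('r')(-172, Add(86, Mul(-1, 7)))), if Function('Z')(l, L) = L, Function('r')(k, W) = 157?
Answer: Rational(627847, 19) ≈ 33045.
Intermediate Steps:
b = Rational(-1, 19) (b = Mul(4, Pow(-76, -1)) = Mul(4, Rational(-1, 76)) = Rational(-1, 19) ≈ -0.052632)
Add(Add(Mul(Add(10, 55), b), 32891), Function('r')(-172, Add(86, Mul(-1, 7)))) = Add(Add(Mul(Add(10, 55), Rational(-1, 19)), 32891), 157) = Add(Add(Mul(65, Rational(-1, 19)), 32891), 157) = Add(Add(Rational(-65, 19), 32891), 157) = Add(Rational(624864, 19), 157) = Rational(627847, 19)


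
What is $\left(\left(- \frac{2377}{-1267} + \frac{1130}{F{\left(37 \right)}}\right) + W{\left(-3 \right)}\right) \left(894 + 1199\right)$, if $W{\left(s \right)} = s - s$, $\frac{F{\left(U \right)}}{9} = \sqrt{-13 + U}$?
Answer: $\frac{710723}{181} + \frac{1182545 \sqrt{6}}{54} \approx 57568.0$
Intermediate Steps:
$F{\left(U \right)} = 9 \sqrt{-13 + U}$
$W{\left(s \right)} = 0$
$\left(\left(- \frac{2377}{-1267} + \frac{1130}{F{\left(37 \right)}}\right) + W{\left(-3 \right)}\right) \left(894 + 1199\right) = \left(\left(- \frac{2377}{-1267} + \frac{1130}{9 \sqrt{-13 + 37}}\right) + 0\right) \left(894 + 1199\right) = \left(\left(\left(-2377\right) \left(- \frac{1}{1267}\right) + \frac{1130}{9 \sqrt{24}}\right) + 0\right) 2093 = \left(\left(\frac{2377}{1267} + \frac{1130}{9 \cdot 2 \sqrt{6}}\right) + 0\right) 2093 = \left(\left(\frac{2377}{1267} + \frac{1130}{18 \sqrt{6}}\right) + 0\right) 2093 = \left(\left(\frac{2377}{1267} + 1130 \frac{\sqrt{6}}{108}\right) + 0\right) 2093 = \left(\left(\frac{2377}{1267} + \frac{565 \sqrt{6}}{54}\right) + 0\right) 2093 = \left(\frac{2377}{1267} + \frac{565 \sqrt{6}}{54}\right) 2093 = \frac{710723}{181} + \frac{1182545 \sqrt{6}}{54}$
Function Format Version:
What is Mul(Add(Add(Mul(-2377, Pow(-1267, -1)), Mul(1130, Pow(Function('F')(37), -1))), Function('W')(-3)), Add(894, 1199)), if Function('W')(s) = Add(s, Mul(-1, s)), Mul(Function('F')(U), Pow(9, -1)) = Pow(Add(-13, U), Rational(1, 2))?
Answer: Add(Rational(710723, 181), Mul(Rational(1182545, 54), Pow(6, Rational(1, 2)))) ≈ 57568.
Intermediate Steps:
Function('F')(U) = Mul(9, Pow(Add(-13, U), Rational(1, 2)))
Function('W')(s) = 0
Mul(Add(Add(Mul(-2377, Pow(-1267, -1)), Mul(1130, Pow(Function('F')(37), -1))), Function('W')(-3)), Add(894, 1199)) = Mul(Add(Add(Mul(-2377, Pow(-1267, -1)), Mul(1130, Pow(Mul(9, Pow(Add(-13, 37), Rational(1, 2))), -1))), 0), Add(894, 1199)) = Mul(Add(Add(Mul(-2377, Rational(-1, 1267)), Mul(1130, Pow(Mul(9, Pow(24, Rational(1, 2))), -1))), 0), 2093) = Mul(Add(Add(Rational(2377, 1267), Mul(1130, Pow(Mul(9, Mul(2, Pow(6, Rational(1, 2)))), -1))), 0), 2093) = Mul(Add(Add(Rational(2377, 1267), Mul(1130, Pow(Mul(18, Pow(6, Rational(1, 2))), -1))), 0), 2093) = Mul(Add(Add(Rational(2377, 1267), Mul(1130, Mul(Rational(1, 108), Pow(6, Rational(1, 2))))), 0), 2093) = Mul(Add(Add(Rational(2377, 1267), Mul(Rational(565, 54), Pow(6, Rational(1, 2)))), 0), 2093) = Mul(Add(Rational(2377, 1267), Mul(Rational(565, 54), Pow(6, Rational(1, 2)))), 2093) = Add(Rational(710723, 181), Mul(Rational(1182545, 54), Pow(6, Rational(1, 2))))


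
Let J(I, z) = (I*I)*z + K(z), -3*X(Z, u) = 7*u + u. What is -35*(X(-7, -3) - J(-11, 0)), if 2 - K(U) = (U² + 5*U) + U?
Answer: -210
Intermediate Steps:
K(U) = 2 - U² - 6*U (K(U) = 2 - ((U² + 5*U) + U) = 2 - (U² + 6*U) = 2 + (-U² - 6*U) = 2 - U² - 6*U)
X(Z, u) = -8*u/3 (X(Z, u) = -(7*u + u)/3 = -8*u/3)
J(I, z) = 2 - z² - 6*z + z*I² (J(I, z) = (I*I)*z + (2 - z² - 6*z) = I²*z + (2 - z² - 6*z) = z*I² + (2 - z² - 6*z) = 2 - z² - 6*z + z*I²)
-35*(X(-7, -3) - J(-11, 0)) = -35*(-8/3*(-3) - (2 - 1*0² - 6*0 + 0*(-11)²)) = -35*(8 - (2 - 1*0 + 0 + 0*121)) = -35*(8 - (2 + 0 + 0 + 0)) = -35*(8 - 1*2) = -35*(8 - 2) = -35*6 = -210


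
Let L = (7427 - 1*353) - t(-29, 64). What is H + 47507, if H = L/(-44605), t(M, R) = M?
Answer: 2119042632/44605 ≈ 47507.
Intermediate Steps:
L = 7103 (L = (7427 - 1*353) - 1*(-29) = (7427 - 353) + 29 = 7074 + 29 = 7103)
H = -7103/44605 (H = 7103/(-44605) = 7103*(-1/44605) = -7103/44605 ≈ -0.15924)
H + 47507 = -7103/44605 + 47507 = 2119042632/44605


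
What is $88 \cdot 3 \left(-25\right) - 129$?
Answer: $-6729$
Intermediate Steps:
$88 \cdot 3 \left(-25\right) - 129 = 88 \left(-75\right) - 129 = -6600 - 129 = -6729$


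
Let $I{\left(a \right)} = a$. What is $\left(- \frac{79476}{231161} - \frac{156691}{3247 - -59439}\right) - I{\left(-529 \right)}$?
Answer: $\frac{7624302537147}{14490558446} \approx 526.16$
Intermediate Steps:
$\left(- \frac{79476}{231161} - \frac{156691}{3247 - -59439}\right) - I{\left(-529 \right)} = \left(- \frac{79476}{231161} - \frac{156691}{3247 - -59439}\right) - -529 = \left(\left(-79476\right) \frac{1}{231161} - \frac{156691}{3247 + 59439}\right) + 529 = \left(- \frac{79476}{231161} - \frac{156691}{62686}\right) + 529 = - \frac{41202880787}{14490558446} + 529 = \frac{7624302537147}{14490558446}$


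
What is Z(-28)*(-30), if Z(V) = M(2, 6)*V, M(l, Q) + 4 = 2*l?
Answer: 0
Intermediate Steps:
M(l, Q) = -4 + 2*l
Z(V) = 0 (Z(V) = (-4 + 2*2)*V = (-4 + 4)*V = 0*V = 0)
Z(-28)*(-30) = 0*(-30) = 0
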